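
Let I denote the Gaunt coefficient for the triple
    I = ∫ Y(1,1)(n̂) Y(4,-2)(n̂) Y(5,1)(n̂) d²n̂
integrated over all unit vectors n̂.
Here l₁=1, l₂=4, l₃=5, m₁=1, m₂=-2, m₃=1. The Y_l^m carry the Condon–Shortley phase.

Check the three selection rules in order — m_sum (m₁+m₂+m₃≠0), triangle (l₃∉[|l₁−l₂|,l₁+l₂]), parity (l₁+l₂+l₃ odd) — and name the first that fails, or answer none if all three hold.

m₁+m₂+m₃ = 1 − 2 + 1 = 0  ✓
triangle: |1−4|=3 ≤ l₃=5 ≤ 1+4=5  ✓
parity: l₁+l₂+l₃ = 10 is even  ✓

none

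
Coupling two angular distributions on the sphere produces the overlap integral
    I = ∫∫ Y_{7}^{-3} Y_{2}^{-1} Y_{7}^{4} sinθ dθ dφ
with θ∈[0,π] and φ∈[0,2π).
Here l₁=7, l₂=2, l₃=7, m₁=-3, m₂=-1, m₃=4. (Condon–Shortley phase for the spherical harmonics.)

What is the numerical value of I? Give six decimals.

0.162315

Rules hold: Σm=0, L=16 even, 5≤7≤9.
N = 15·5·15 = 1125
Δ = 2!·12!·2!/17! = 1/185640
Racah Σ t=0..2: t=0:+1/2419200 t=1:−1/518400 t=2:+1/2419200 = -1/907200
⇒ 3j(7 2 7; 0 0 0)² = 56/3315, sgn +1
Racah Σ t=0..1: t=0:+1/14515200 t=1:−1/4354560 = -1/6220800
⇒ 3j(7 2 7; -3 -1 4)² = 77/4420, sgn +1
4πI² = N·(3j₀)²·(3jₘ)² = 16170/48841
I = +1·√(0.331074/4π) = 0.16231468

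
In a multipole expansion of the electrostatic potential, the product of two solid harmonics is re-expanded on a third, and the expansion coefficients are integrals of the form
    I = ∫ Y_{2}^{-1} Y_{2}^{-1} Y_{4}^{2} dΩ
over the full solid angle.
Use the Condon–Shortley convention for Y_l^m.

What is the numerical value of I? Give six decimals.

0.254875

Checks pass: Σm=0; 8 even; l₃=4∈[0,4].
(2·2+1)(2·2+1)(2·4+1) = 225
Δ: 0! 4! 4! / 9! → 1/630
sum: t=0:+1/16 = 1/16
3j²(2 2 4; 0 0 0) = Δ·Π!·Σ² = 2/35  (sign +1)
sum: t=0:+1/36 = 1/36
3j²(2 2 4; -1 -1 2) = Δ·Π!·Σ² = 4/63  (sign +1)
combine: 4πI² = 225·2/35·4/63 = 40/49
take √, sign +1: I = 0.25487487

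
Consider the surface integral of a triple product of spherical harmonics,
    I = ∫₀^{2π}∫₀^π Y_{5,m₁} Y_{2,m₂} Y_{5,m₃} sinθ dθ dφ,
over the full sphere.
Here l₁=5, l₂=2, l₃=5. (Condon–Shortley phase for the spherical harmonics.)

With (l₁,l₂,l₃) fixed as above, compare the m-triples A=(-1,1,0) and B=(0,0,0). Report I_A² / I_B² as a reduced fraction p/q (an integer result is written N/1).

1/20

Shared (l₁,l₂,l₃)=(5,2,5): N and (l;000)² cancel in I_A²/I_B².
A: Δ = 2!·8!·2!/13! = 1/38610; Racah Σ t=1..2: t=1:−1/1440 t=2:+1/1152 = 1/5760; ⇒ 3j(5 2 5; -1 1 0)² = 1/858, sgn -1
B: Δ = 2!·8!·2!/13! = 1/38610; Racah Σ t=0..2: t=0:+1/2880 t=1:−1/576 t=2:+1/2880 = -1/960; ⇒ 3j(5 2 5; 0 0 0)² = 10/429, sgn +1
I_A²/I_B² = (1/858)/(10/429) = 1/20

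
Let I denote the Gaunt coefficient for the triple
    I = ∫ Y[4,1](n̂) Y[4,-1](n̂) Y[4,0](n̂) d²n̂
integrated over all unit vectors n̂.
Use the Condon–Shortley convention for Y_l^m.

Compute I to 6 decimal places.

m-sum 0 ✓  L=12 even ✓  0≤4≤8 ✓
Π(2lᵢ+1) = 9×9×9 = 729
triangle coeff Δ(4,4,4) = 1/450450
Σ_t [0,4]: t=0:+1/13824 t=1:−1/216 t=2:+1/64 t=3:−1/216 t=4:+1/13824 = 5/768
(3j)²=18/1001 [(4 4 4; 0 0 0)], sign=+1
Σ_t [0,3]: t=0:+1/864 t=1:−1/96 t=2:+1/144 t=3:−1/3456 = -1/384
(3j)²=9/2002 [(4 4 4; 1 -1 0)], sign=-1
⇒ 4πI² = 59049/1002001
I = (-1)√(59049/1002001/(4π)) = -0.06848055

-0.068481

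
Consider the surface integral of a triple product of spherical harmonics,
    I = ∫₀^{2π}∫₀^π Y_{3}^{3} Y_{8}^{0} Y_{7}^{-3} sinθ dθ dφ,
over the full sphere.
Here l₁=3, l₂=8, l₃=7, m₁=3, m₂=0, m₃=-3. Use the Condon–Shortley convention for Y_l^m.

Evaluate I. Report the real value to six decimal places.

Rules hold: Σm=0, L=18 even, 5≤7≤11.
N = 7·17·15 = 1785
Δ = 4!·2!·12!/19! = 1/5290740
Racah Σ t=1..3: t=1:−1/7257600 t=2:+1/2073600 t=3:−1/7257600 = 1/4838400
⇒ 3j(3 8 7; 0 0 0)² = 252/20995, sgn -1
Racah Σ t=0..0: t=0:+1/46448640 = 1/46448640
⇒ 3j(3 8 7; 3 0 -3)² = 75/8398, sgn +1
4πI² = N·(3j₀)²·(3jₘ)² = 198450/1037153
I = -1·√(0.191341/4π) = -0.12339547

-0.123395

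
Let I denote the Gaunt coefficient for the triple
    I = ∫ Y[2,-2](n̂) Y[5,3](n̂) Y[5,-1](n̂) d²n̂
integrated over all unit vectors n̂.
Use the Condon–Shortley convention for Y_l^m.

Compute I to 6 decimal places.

Rules hold: Σm=0, L=12 even, 3≤5≤7.
N = 5·11·11 = 605
Δ = 2!·2!·8!/13! = 1/38610
Racah Σ t=0..2: t=0:+1/2880 t=1:−1/576 t=2:+1/2880 = -1/960
⇒ 3j(2 5 5; 0 0 0)² = 10/429, sgn +1
Racah Σ t=2..2: t=2:+1/5760 = 1/5760
⇒ 3j(2 5 5; -2 3 -1)² = 56/2145, sgn +1
4πI² = N·(3j₀)²·(3jₘ)² = 560/1521
I = +1·√(0.368179/4π) = 0.17116875

0.171169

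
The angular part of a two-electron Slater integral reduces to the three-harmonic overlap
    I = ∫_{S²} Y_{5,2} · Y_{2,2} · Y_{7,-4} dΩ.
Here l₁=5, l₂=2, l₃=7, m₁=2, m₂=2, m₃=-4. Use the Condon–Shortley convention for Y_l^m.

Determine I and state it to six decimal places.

Checks pass: Σm=0; 14 even; l₃=7∈[3,7].
(2·5+1)(2·2+1)(2·7+1) = 825
Δ: 0! 10! 4! / 15! → 1/15015
sum: t=0:+1/57600 = 1/57600
3j²(5 2 7; 0 0 0) = Δ·Π!·Σ² = 21/715  (sign -1)
sum: t=0:+1/725760 = 1/725760
3j²(5 2 7; 2 2 -4) = Δ·Π!·Σ² = 2/91  (sign -1)
combine: 4πI² = 825·21/715·2/91 = 90/169
take √, sign +1: I = 0.20586047

0.205860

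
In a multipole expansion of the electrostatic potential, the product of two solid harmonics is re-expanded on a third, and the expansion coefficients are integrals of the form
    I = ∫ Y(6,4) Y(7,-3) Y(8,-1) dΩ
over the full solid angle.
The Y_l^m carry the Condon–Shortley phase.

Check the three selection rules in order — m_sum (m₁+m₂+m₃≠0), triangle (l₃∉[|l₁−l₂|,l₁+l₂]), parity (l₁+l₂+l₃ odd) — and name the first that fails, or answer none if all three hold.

parity

Σmᵢ = 0  ✓
l₃∈[|l₁−l₂|,l₁+l₂]=[1,13], have l₃=8  ✓
Σlᵢ = 21 ⇒ odd  ✗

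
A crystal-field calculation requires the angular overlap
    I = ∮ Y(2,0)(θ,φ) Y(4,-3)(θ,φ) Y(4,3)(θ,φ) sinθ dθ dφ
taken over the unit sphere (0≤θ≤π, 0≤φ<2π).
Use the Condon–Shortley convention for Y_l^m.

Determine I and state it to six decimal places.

0.057344

Rules hold: Σm=0, L=10 even, 2≤4≤6.
N = 5·9·9 = 405
Δ = 2!·2!·6!/11! = 1/13860
Racah Σ t=0..2: t=0:+1/192 t=1:−1/36 t=2:+1/192 = -5/288
⇒ 3j(2 4 4; 0 0 0)² = 20/693, sgn -1
Racah Σ t=0..1: t=0:+1/480 t=1:−1/720 = 1/1440
⇒ 3j(2 4 4; 0 -3 3)² = 7/1980, sgn -1
4πI² = N·(3j₀)²·(3jₘ)² = 5/121
I = +1·√(0.0413223/4π) = 0.05734392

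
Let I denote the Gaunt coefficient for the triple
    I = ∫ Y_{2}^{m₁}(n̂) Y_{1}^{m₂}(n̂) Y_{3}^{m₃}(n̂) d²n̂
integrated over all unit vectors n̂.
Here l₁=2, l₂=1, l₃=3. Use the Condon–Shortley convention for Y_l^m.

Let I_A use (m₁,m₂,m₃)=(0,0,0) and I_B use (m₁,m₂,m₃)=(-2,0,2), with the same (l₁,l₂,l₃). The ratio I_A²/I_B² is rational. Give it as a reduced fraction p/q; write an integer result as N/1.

9/5

Same 2,1,3: normalisation and zero-m 3j drop out of the ratio.
A: Δ: 0! 4! 2! / 7! → 1/105; sum: t=0:+1/4 = 1/4; 3j²(2 1 3; 0 0 0) = Δ·Π!·Σ² = 3/35  (sign -1)
B: Δ: 0! 4! 2! / 7! → 1/105; sum: t=0:+1/24 = 1/24; 3j²(2 1 3; -2 0 2) = Δ·Π!·Σ² = 1/21  (sign -1)
I_A²/I_B² = (3/35)/(1/21) = 9/5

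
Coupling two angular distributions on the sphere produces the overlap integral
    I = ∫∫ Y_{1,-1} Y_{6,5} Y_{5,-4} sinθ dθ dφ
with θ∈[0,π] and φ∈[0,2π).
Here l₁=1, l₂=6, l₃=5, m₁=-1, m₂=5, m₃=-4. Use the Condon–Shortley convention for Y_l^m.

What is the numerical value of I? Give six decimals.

-0.303018

m-sum 0 ✓  L=12 even ✓  5≤5≤7 ✓
Π(2lᵢ+1) = 3×13×11 = 429
triangle coeff Δ(1,6,5) = 1/858
Σ_t [1,1]: t=1:−1/14400 = -1/14400
(3j)²=6/143 [(1 6 5; 0 0 0)], sign=+1
Σ_t [2,2]: t=2:+1/725760 = 1/725760
(3j)²=5/78 [(1 6 5; -1 5 -4)], sign=-1
⇒ 4πI² = 15/13
I = (-1)√(15/13/(4π)) = -0.30301841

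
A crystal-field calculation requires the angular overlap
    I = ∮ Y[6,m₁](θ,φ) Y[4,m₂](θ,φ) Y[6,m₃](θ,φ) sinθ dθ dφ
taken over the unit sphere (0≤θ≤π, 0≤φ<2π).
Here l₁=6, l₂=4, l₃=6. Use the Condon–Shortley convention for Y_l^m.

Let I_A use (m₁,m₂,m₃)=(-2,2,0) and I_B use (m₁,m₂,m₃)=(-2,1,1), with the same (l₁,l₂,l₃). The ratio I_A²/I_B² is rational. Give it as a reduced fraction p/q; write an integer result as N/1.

Same 6,4,6: normalisation and zero-m 3j drop out of the ratio.
A: Δ: 4! 8! 4! / 17! → 1/15315300; sum: t=2:+1/138240 t=3:−1/25920 t=4:+1/55296 = -11/829440; 3j²(6 4 6; -2 2 0) = Δ·Π!·Σ² = 11/1326  (sign -1)
B: Δ: 4! 8! 4! / 17! → 1/15315300; sum: t=1:−1/725760 t=2:+1/34560 t=3:−1/17280 t=4:+1/82944 = -53/2903040; 3j²(6 4 6; -2 1 1) = Δ·Π!·Σ² = 2809/306306  (sign +1)
I_A²/I_B² = (11/1326)/(2809/306306) = 2541/2809

2541/2809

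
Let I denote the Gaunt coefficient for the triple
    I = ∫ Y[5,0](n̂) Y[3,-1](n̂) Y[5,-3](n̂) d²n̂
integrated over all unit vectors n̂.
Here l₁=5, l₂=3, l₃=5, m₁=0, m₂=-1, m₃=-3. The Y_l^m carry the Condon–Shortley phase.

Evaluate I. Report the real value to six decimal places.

m-sum = 0 − 1 − 3 = -4 ≠ 0 ⇒ I = 0

0.000000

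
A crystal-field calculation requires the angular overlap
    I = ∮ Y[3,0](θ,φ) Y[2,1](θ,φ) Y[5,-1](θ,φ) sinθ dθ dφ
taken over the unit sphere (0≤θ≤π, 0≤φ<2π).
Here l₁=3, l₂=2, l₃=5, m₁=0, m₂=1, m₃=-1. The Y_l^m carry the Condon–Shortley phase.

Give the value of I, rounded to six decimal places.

Checks pass: Σm=0; 10 even; l₃=5∈[1,5].
(2·3+1)(2·2+1)(2·5+1) = 385
Δ: 0! 6! 4! / 11! → 1/2310
sum: t=0:+1/144 = 1/144
3j²(3 2 5; 0 0 0) = Δ·Π!·Σ² = 10/231  (sign -1)
sum: t=0:+1/216 = 1/216
3j²(3 2 5; 0 1 -1) = Δ·Π!·Σ² = 8/231  (sign +1)
combine: 4πI² = 385·10/231·8/231 = 400/693
take √, sign -1: I = -0.21431790

-0.214318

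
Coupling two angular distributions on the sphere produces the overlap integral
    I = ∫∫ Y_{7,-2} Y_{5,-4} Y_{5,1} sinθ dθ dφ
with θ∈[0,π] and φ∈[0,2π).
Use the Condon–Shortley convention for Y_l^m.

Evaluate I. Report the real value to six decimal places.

0.000000

Σmᵢ = -5 ≠ 0, so the φ-integral vanishes; I = 0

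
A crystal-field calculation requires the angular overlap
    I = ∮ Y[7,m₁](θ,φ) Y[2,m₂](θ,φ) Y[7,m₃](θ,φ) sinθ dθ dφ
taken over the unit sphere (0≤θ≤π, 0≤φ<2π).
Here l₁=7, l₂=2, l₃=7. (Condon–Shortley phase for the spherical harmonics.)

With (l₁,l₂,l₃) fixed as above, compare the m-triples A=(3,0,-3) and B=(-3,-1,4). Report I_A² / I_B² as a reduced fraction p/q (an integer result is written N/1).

841/3234

Same 7,2,7: normalisation and zero-m 3j drop out of the ratio.
A: Δ: 2! 12! 2! / 17! → 1/185640; sum: t=0:+1/3870720 t=1:−1/2177280 t=2:+1/29030400 = -29/174182400; 3j²(7 2 7; 3 0 -3) = Δ·Π!·Σ² = 841/185640  (sign -1)
B: Δ: 2! 12! 2! / 17! → 1/185640; sum: t=0:+1/14515200 t=1:−1/4354560 = -1/6220800; 3j²(7 2 7; -3 -1 4) = Δ·Π!·Σ² = 77/4420  (sign +1)
I_A²/I_B² = (841/185640)/(77/4420) = 841/3234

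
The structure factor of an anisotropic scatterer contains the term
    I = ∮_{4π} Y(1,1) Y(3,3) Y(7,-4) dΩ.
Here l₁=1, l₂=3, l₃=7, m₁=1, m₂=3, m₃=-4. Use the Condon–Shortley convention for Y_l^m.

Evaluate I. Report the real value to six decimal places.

0.000000

|1−3|≤7≤1+3 violated ⇒ I = 0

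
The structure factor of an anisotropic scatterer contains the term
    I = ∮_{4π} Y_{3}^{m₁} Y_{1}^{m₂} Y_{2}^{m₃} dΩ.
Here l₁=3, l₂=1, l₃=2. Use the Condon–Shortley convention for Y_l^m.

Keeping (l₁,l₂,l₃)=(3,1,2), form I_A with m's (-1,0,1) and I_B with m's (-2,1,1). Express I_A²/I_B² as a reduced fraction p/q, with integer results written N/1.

4/5

Shared (l₁,l₂,l₃)=(3,1,2): N and (l;000)² cancel in I_A²/I_B².
A: Δ = 2!·4!·0!/7! = 1/105; Racah Σ t=1..1: t=1:−1/6 = -1/6; ⇒ 3j(3 1 2; -1 0 1)² = 8/105, sgn +1
B: Δ = 2!·4!·0!/7! = 1/105; Racah Σ t=2..2: t=2:+1/12 = 1/12; ⇒ 3j(3 1 2; -2 1 1)² = 2/21, sgn -1
I_A²/I_B² = (8/105)/(2/21) = 4/5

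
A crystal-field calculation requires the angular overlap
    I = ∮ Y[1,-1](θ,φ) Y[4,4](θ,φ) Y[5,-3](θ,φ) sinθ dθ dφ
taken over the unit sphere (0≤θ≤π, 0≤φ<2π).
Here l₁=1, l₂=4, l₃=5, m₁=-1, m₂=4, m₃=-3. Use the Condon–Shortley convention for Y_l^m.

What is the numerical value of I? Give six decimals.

m-sum 0 ✓  L=10 even ✓  3≤5≤5 ✓
Π(2lᵢ+1) = 3×9×11 = 297
triangle coeff Δ(1,4,5) = 1/495
Σ_t [0,0]: t=0:+1/576 = 1/576
(3j)²=5/99 [(1 4 5; 0 0 0)], sign=-1
Σ_t [0,0]: t=0:+1/80640 = 1/80640
(3j)²=1/495 [(1 4 5; -1 4 -3)], sign=+1
⇒ 4πI² = 1/33
I = (-1)√(1/33/(4π)) = -0.04910640

-0.049106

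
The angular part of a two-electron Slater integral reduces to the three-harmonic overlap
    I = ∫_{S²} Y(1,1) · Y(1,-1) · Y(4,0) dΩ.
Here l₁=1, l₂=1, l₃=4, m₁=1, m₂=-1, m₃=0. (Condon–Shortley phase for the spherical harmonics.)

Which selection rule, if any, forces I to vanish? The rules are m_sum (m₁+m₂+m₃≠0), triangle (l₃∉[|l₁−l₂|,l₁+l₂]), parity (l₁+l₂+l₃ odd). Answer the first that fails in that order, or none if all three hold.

triangle

azimuthal sum: 1 − 1 + 0 = 0  ✓
0 ≤ 4 ≤ 2 (triangle on l)  ✗
L = 1 + 1 + 4 = 6 (even)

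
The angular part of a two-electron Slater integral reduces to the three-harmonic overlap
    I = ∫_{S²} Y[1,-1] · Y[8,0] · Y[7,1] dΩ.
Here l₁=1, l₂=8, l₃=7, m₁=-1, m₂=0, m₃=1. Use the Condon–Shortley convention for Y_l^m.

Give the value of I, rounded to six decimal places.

m-sum 0 ✓  L=16 even ✓  7≤7≤9 ✓
Π(2lᵢ+1) = 3×17×15 = 765
triangle coeff Δ(1,8,7) = 1/2040
Σ_t [1,1]: t=1:−1/25401600 = -1/25401600
(3j)²=8/255 [(1 8 7; 0 0 0)], sign=+1
Σ_t [2,2]: t=2:+1/58060800 = 1/58060800
(3j)²=7/510 [(1 8 7; -1 0 1)], sign=+1
⇒ 4πI² = 28/85
I = (+1)√(28/85/(4π)) = 0.16190663

0.161907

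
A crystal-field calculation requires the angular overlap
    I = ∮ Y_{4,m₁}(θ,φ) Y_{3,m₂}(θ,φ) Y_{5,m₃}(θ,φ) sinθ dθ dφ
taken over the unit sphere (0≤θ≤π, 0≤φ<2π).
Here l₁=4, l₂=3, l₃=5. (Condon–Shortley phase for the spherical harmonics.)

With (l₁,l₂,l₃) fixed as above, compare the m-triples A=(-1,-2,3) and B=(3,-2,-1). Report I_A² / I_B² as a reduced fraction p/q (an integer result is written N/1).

6/121

Same 4,3,5: normalisation and zero-m 3j drop out of the ratio.
A: Δ: 2! 6! 4! / 13! → 1/180180; sum: t=0:+1/1440 t=1:−1/1152 = -1/5760; 3j²(4 3 5; -1 -2 3) = Δ·Π!·Σ² = 1/858  (sign -1)
B: Δ: 2! 6! 4! / 13! → 1/180180; sum: t=0:+1/1440 t=1:−1/17280 = 11/17280; 3j²(4 3 5; 3 -2 -1) = Δ·Π!·Σ² = 11/468  (sign +1)
I_A²/I_B² = (1/858)/(11/468) = 6/121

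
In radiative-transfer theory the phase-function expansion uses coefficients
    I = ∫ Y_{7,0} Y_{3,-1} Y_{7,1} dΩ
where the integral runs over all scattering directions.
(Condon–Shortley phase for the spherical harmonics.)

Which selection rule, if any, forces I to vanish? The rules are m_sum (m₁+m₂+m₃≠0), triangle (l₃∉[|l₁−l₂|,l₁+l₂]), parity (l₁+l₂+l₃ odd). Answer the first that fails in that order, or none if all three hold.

parity

m₁+m₂+m₃ = 0 − 1 + 1 = 0  ✓
triangle: |7−3|=4 ≤ l₃=7 ≤ 7+3=10  ✓
parity: l₁+l₂+l₃ = 17 is odd  ✗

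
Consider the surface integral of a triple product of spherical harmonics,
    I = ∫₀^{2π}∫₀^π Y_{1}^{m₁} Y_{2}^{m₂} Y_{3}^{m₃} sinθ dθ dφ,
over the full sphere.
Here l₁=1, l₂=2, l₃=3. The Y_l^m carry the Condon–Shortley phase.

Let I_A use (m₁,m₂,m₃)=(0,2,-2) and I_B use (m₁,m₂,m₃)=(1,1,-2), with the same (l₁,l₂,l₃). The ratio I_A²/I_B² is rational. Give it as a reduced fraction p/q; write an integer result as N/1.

l's match ⇒ only the (l;m) 3-j factors differ between A and B.
A: triangle coeff Δ(1,2,3) = 1/105; Σ_t [0,0]: t=0:+1/24 = 1/24; (3j)²=1/21 [(1 2 3; 0 2 -2)], sign=-1
B: triangle coeff Δ(1,2,3) = 1/105; Σ_t [0,0]: t=0:+1/12 = 1/12; (3j)²=2/21 [(1 2 3; 1 1 -2)], sign=-1
I_A²/I_B² = (1/21)/(2/21) = 1/2

1/2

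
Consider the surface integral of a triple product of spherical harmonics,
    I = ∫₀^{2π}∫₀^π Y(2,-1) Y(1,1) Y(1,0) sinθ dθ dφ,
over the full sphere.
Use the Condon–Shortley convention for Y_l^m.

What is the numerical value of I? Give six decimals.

Rules hold: Σm=0, L=4 even, 1≤1≤3.
N = 5·3·3 = 45
Δ = 2!·2!·0!/5! = 1/30
Racah Σ t=1..1: t=1:−1/1 = -1/1
⇒ 3j(2 1 1; 0 0 0)² = 2/15, sgn +1
Racah Σ t=2..2: t=2:+1/2 = 1/2
⇒ 3j(2 1 1; -1 1 0)² = 1/10, sgn -1
4πI² = N·(3j₀)²·(3jₘ)² = 3/5
I = -1·√(0.6/4π) = -0.21850969

-0.218510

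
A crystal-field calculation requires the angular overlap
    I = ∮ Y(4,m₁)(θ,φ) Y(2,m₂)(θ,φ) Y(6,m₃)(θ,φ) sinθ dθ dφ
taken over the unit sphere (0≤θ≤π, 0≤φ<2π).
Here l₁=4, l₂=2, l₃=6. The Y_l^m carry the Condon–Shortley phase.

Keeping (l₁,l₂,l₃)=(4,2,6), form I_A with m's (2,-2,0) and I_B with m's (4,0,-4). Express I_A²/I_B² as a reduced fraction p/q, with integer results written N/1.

1/3

Same 4,2,6: normalisation and zero-m 3j drop out of the ratio.
A: Δ: 0! 8! 4! / 13! → 1/6435; sum: t=0:+1/34560 = 1/34560; 3j²(4 2 6; 2 -2 0) = Δ·Π!·Σ² = 1/429  (sign +1)
B: Δ: 0! 8! 4! / 13! → 1/6435; sum: t=0:+1/161280 = 1/161280; 3j²(4 2 6; 4 0 -4) = Δ·Π!·Σ² = 1/143  (sign +1)
I_A²/I_B² = (1/429)/(1/143) = 1/3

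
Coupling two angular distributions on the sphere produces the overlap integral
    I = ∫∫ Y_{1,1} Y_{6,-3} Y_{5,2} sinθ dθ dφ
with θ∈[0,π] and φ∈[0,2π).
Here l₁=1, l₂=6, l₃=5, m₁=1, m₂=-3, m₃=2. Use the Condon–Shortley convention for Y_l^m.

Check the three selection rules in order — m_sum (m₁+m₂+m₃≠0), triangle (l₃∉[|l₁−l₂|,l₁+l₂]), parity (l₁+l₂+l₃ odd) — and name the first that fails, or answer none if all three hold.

none

azimuthal sum: 1 − 3 + 2 = 0  ✓
5 ≤ 5 ≤ 7 (triangle on l)  ✓
L = 1 + 6 + 5 = 12 (even)  ✓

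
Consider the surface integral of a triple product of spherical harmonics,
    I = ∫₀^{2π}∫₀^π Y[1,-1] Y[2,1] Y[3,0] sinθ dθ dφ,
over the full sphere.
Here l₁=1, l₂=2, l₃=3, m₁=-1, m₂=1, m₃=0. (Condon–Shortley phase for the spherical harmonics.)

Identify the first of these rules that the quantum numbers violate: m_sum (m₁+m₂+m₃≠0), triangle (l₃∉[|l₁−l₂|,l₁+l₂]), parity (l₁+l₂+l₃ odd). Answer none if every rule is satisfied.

none

azimuthal sum: -1 + 1 + 0 = 0  ✓
1 ≤ 3 ≤ 3 (triangle on l)  ✓
L = 1 + 2 + 3 = 6 (even)  ✓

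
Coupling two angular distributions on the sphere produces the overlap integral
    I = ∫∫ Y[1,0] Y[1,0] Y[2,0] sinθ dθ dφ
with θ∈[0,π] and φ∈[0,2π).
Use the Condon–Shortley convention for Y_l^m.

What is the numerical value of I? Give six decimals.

Checks pass: Σm=0; 4 even; l₃=2∈[0,2].
(2·1+1)(2·1+1)(2·2+1) = 45
Δ: 0! 2! 2! / 5! → 1/30
sum: t=0:+1/1 = 1/1
3j²(1 1 2; 0 0 0) = Δ·Π!·Σ² = 2/15  (sign +1)
(m-triple is (0,0,0) — same symbol as above.)
combine: 4πI² = 45·2/15·2/15 = 4/5
take √, sign +1: I = 0.25231325

0.252313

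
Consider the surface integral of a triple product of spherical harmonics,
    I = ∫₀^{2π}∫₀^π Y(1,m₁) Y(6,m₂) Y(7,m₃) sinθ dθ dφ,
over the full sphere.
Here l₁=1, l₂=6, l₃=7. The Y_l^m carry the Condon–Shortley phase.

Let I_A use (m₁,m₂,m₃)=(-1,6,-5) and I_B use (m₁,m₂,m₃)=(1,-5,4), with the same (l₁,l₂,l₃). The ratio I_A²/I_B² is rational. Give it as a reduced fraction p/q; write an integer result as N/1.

1/3

Shared (l₁,l₂,l₃)=(1,6,7): N and (l;000)² cancel in I_A²/I_B².
A: Δ = 0!·2!·12!/15! = 1/1365; Racah Σ t=0..0: t=0:+1/958003200 = 1/958003200; ⇒ 3j(1 6 7; -1 6 -5)² = 1/1365, sgn +1
B: Δ = 0!·2!·12!/15! = 1/1365; Racah Σ t=0..0: t=0:+1/79833600 = 1/79833600; ⇒ 3j(1 6 7; 1 -5 4)² = 1/455, sgn -1
I_A²/I_B² = (1/1365)/(1/455) = 1/3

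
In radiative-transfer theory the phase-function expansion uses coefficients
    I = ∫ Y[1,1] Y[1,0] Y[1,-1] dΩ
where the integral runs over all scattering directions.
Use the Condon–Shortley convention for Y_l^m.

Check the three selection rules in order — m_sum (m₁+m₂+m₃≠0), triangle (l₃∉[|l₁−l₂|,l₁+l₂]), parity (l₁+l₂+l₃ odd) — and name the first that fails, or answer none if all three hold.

m₁+m₂+m₃ = 1 + 0 − 1 = 0  ✓
triangle: |1−1|=0 ≤ l₃=1 ≤ 1+1=2  ✓
parity: l₁+l₂+l₃ = 3 is odd  ✗

parity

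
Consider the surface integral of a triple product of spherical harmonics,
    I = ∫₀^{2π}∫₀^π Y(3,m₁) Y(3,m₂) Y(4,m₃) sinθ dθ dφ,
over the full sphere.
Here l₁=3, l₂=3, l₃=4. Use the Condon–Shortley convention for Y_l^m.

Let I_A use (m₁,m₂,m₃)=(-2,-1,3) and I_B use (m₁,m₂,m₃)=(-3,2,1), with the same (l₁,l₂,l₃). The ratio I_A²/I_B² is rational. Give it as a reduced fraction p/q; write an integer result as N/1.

7/15

Shared (l₁,l₂,l₃)=(3,3,4): N and (l;000)² cancel in I_A²/I_B².
A: Δ = 2!·4!·4!/11! = 1/34650; Racah Σ t=1..2: t=1:−1/144 t=2:+1/288 = -1/288; ⇒ 3j(3 3 4; -2 -1 3)² = 1/99, sgn +1
B: Δ = 2!·4!·4!/11! = 1/34650; Racah Σ t=2..2: t=2:+1/288 = 1/288; ⇒ 3j(3 3 4; -3 2 1)² = 5/231, sgn -1
I_A²/I_B² = (1/99)/(5/231) = 7/15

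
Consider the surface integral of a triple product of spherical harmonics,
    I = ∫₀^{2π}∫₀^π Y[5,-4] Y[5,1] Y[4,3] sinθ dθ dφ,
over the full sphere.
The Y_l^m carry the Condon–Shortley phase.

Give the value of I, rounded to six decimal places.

-0.168084

Rules hold: Σm=0, L=14 even, 0≤4≤10.
N = 11·11·9 = 1089
Δ = 6!·4!·4!/15! = 1/3153150
Racah Σ t=1..5: t=1:−1/69120 t=2:+1/1728 t=3:−1/576 t=4:+1/1728 t=5:−1/69120 = -7/11520
⇒ 3j(5 5 4; 0 0 0)² = 2/143, sgn -1
Racah Σ t=5..6: t=5:−1/17280 t=6:+1/103680 = -1/20736
⇒ 3j(5 5 4; -4 1 3)² = 10/429, sgn +1
4πI² = N·(3j₀)²·(3jₘ)² = 60/169
I = -1·√(0.35503/4π) = -0.16808437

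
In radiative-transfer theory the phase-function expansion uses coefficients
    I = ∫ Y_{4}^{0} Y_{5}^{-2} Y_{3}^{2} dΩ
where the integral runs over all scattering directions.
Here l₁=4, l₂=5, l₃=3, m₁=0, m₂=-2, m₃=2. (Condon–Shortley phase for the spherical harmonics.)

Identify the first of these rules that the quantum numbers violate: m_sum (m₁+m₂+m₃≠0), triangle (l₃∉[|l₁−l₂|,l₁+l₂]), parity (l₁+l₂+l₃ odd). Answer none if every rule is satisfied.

Σmᵢ = 0  ✓
l₃∈[|l₁−l₂|,l₁+l₂]=[1,9], have l₃=3  ✓
Σlᵢ = 12 ⇒ even  ✓

none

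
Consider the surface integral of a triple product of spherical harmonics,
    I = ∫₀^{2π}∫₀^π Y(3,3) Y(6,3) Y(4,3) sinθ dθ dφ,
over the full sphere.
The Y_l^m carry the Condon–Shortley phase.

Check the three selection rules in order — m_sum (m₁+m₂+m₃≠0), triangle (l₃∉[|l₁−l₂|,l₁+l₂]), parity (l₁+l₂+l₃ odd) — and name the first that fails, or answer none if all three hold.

azimuthal sum: 3 + 3 + 3 = 9  ✗
3 ≤ 4 ≤ 9 (triangle on l)
L = 3 + 6 + 4 = 13 (odd)

m_sum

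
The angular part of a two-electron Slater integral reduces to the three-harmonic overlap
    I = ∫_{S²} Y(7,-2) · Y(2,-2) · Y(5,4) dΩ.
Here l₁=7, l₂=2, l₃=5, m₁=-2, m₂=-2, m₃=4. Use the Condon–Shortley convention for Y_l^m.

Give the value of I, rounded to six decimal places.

m-sum 0 ✓  L=14 even ✓  5≤5≤9 ✓
Π(2lᵢ+1) = 15×5×11 = 825
triangle coeff Δ(7,2,5) = 1/15015
Σ_t [2,2]: t=2:+1/57600 = 1/57600
(3j)²=21/715 [(7 2 5; 0 0 0)], sign=-1
Σ_t [0,0]: t=0:+1/8709120 = 1/8709120
(3j)²=1/3003 [(7 2 5; -2 -2 4)], sign=-1
⇒ 4πI² = 15/1859
I = (+1)√(15/1859/(4π)) = 0.02533967

0.025340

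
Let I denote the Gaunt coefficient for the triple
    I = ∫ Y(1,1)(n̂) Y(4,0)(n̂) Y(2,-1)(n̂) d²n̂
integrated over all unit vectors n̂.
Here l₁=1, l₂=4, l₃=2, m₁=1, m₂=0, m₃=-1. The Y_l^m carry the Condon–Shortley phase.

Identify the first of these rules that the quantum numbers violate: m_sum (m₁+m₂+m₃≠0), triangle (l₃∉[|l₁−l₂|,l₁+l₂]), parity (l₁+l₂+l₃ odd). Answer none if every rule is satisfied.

m₁+m₂+m₃ = 1 + 0 − 1 = 0  ✓
triangle: |1−4|=3 ≤ l₃=2 ≤ 1+4=5  ✗
parity: l₁+l₂+l₃ = 7 is odd

triangle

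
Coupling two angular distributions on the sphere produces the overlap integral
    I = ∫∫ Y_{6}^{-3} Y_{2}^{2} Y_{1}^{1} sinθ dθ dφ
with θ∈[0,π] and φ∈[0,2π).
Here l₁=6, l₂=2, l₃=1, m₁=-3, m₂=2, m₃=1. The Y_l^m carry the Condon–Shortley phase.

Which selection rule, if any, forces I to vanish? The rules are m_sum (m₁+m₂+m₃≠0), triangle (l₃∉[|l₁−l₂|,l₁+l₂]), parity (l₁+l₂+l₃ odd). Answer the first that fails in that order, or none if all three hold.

triangle

Σmᵢ = 0  ✓
l₃∈[|l₁−l₂|,l₁+l₂]=[4,8], have l₃=1  ✗
Σlᵢ = 9 ⇒ odd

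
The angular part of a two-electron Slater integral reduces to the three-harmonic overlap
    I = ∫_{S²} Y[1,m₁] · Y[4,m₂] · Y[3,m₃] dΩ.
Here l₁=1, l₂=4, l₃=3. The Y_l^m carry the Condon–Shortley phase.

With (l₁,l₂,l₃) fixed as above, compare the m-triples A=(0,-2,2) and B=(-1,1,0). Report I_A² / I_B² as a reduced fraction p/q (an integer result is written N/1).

6/5

Shared (l₁,l₂,l₃)=(1,4,3): N and (l;000)² cancel in I_A²/I_B².
A: Δ = 2!·0!·6!/9! = 1/252; Racah Σ t=1..1: t=1:−1/120 = -1/120; ⇒ 3j(1 4 3; 0 -2 2)² = 1/21, sgn +1
B: Δ = 2!·0!·6!/9! = 1/252; Racah Σ t=2..2: t=2:+1/72 = 1/72; ⇒ 3j(1 4 3; -1 1 0)² = 5/126, sgn -1
I_A²/I_B² = (1/21)/(5/126) = 6/5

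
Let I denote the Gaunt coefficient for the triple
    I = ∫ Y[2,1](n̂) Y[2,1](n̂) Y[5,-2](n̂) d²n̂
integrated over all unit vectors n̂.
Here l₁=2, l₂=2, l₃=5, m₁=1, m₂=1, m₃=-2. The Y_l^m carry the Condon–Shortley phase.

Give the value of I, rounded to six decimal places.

0.000000

triangle: need 0≤l₃≤4, have 5; I=0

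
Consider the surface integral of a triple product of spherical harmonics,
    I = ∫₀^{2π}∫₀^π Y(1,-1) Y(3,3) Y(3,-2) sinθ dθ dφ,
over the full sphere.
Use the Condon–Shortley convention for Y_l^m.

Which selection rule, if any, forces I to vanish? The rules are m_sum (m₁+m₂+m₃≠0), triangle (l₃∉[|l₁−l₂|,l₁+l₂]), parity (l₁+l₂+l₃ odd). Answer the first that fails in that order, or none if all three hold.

parity

azimuthal sum: -1 + 3 − 2 = 0  ✓
2 ≤ 3 ≤ 4 (triangle on l)  ✓
L = 1 + 3 + 3 = 7 (odd)  ✗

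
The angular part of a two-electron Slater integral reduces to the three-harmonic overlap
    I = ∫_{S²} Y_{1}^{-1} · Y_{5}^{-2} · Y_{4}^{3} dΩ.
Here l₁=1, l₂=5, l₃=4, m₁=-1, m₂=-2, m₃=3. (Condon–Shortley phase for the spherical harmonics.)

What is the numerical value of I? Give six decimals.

0.085055

Rules hold: Σm=0, L=10 even, 4≤4≤6.
N = 3·11·9 = 297
Δ = 2!·0!·8!/11! = 1/495
Racah Σ t=1..1: t=1:−1/576 = -1/576
⇒ 3j(1 5 4; 0 0 0)² = 5/99, sgn -1
Racah Σ t=2..2: t=2:+1/10080 = 1/10080
⇒ 3j(1 5 4; -1 -2 3)² = 1/165, sgn -1
4πI² = N·(3j₀)²·(3jₘ)² = 1/11
I = +1·√(0.0909091/4π) = 0.08505478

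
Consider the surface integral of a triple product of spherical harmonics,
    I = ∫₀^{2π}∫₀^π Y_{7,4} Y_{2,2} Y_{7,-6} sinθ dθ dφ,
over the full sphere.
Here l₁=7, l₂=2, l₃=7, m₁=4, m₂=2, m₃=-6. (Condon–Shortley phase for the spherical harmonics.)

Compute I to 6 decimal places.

m-sum 0 ✓  L=16 even ✓  5≤7≤9 ✓
Π(2lᵢ+1) = 15×5×15 = 1125
triangle coeff Δ(7,2,7) = 1/185640
Σ_t [0,2]: t=0:+1/2419200 t=1:−1/518400 t=2:+1/2419200 = -1/907200
(3j)²=56/3315 [(7 2 7; 0 0 0)], sign=+1
Σ_t [2,2]: t=2:+1/159667200 = 1/159667200
(3j)²=9/1190 [(7 2 7; 4 2 -6)], sign=-1
⇒ 4πI² = 540/3757
I = (-1)√(540/3757/(4π)) = -0.10694768

-0.106948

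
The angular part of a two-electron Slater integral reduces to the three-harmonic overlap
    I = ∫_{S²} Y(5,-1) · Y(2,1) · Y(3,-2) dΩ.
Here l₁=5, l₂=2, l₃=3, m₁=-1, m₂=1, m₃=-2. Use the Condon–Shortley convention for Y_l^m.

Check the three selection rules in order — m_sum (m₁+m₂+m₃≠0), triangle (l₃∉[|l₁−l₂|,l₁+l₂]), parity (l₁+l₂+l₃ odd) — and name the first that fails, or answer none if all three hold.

m_sum

azimuthal sum: -1 + 1 − 2 = -2  ✗
3 ≤ 3 ≤ 7 (triangle on l)
L = 5 + 2 + 3 = 10 (even)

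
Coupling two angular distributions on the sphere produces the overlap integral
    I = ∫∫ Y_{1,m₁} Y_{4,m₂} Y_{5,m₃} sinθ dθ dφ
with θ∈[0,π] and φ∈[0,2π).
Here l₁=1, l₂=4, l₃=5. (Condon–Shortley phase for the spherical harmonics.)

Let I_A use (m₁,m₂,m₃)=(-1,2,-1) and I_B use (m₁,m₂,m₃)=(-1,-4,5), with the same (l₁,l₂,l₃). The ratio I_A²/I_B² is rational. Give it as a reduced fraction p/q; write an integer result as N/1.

l's match ⇒ only the (l;m) 3-j factors differ between A and B.
A: triangle coeff Δ(1,4,5) = 1/495; Σ_t [0,0]: t=0:+1/2880 = 1/2880; (3j)²=2/165 [(1 4 5; -1 2 -1)], sign=+1
B: triangle coeff Δ(1,4,5) = 1/495; Σ_t [0,0]: t=0:+1/80640 = 1/80640; (3j)²=1/11 [(1 4 5; -1 -4 5)], sign=+1
I_A²/I_B² = (2/165)/(1/11) = 2/15

2/15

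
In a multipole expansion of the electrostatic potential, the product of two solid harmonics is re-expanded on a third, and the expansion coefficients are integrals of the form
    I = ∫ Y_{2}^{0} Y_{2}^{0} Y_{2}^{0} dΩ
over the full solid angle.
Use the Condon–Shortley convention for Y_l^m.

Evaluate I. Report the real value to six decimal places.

0.180224

Checks pass: Σm=0; 6 even; l₃=2∈[0,4].
(2·2+1)(2·2+1)(2·2+1) = 125
Δ: 2! 2! 2! / 7! → 1/630
sum: t=0:+1/8 t=1:−1/1 t=2:+1/8 = -3/4
3j²(2 2 2; 0 0 0) = Δ·Π!·Σ² = 2/35  (sign -1)
(m-triple is (0,0,0) — same symbol as above.)
combine: 4πI² = 125·2/35·2/35 = 20/49
take √, sign +1: I = 0.18022375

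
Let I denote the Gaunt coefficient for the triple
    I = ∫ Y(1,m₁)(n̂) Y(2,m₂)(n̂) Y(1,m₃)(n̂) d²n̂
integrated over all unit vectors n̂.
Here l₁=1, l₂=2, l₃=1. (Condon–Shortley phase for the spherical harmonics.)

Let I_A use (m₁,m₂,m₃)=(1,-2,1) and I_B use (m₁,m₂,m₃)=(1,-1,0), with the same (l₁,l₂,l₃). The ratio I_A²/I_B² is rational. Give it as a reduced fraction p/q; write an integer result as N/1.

2/1

Shared (l₁,l₂,l₃)=(1,2,1): N and (l;000)² cancel in I_A²/I_B².
A: Δ = 2!·0!·2!/5! = 1/30; Racah Σ t=0..0: t=0:+1/4 = 1/4; ⇒ 3j(1 2 1; 1 -2 1)² = 1/5, sgn +1
B: Δ = 2!·0!·2!/5! = 1/30; Racah Σ t=0..0: t=0:+1/2 = 1/2; ⇒ 3j(1 2 1; 1 -1 0)² = 1/10, sgn -1
I_A²/I_B² = (1/5)/(1/10) = 2/1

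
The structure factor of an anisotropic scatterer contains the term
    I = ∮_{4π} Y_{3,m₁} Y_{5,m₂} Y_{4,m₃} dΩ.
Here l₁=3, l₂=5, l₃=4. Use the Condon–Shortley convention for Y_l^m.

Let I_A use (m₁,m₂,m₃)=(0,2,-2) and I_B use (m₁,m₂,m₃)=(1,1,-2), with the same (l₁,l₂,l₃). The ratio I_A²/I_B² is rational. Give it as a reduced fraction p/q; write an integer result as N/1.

84/1849

Same 3,5,4: normalisation and zero-m 3j drop out of the ratio.
A: Δ: 4! 2! 6! / 13! → 1/180180; sum: t=1:−1/8640 t=2:+1/480 t=3:−1/576 = 1/4320; 3j²(3 5 4; 0 2 -2) = Δ·Π!·Σ² = 1/2145  (sign +1)
B: Δ: 4! 2! 6! / 13! → 1/180180; sum: t=0:+1/34560 t=1:−1/720 t=2:+1/384 = 43/34560; 3j²(3 5 4; 1 1 -2) = Δ·Π!·Σ² = 1849/180180  (sign +1)
I_A²/I_B² = (1/2145)/(1849/180180) = 84/1849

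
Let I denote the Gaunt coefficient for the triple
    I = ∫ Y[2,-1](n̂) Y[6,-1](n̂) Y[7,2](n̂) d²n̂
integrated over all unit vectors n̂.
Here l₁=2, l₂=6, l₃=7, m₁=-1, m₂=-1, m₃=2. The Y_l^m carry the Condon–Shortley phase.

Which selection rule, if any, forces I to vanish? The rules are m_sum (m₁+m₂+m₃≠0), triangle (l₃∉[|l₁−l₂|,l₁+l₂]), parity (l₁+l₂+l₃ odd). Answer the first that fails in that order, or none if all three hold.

parity

azimuthal sum: -1 − 1 + 2 = 0  ✓
4 ≤ 7 ≤ 8 (triangle on l)  ✓
L = 2 + 6 + 7 = 15 (odd)  ✗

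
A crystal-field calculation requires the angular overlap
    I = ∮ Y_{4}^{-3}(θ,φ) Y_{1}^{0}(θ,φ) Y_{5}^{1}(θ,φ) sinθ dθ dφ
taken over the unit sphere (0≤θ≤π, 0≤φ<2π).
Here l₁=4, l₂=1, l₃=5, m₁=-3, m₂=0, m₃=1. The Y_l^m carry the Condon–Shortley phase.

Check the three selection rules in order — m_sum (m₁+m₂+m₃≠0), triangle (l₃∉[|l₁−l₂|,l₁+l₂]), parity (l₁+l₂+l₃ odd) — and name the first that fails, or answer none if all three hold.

m₁+m₂+m₃ = -3 + 0 + 1 = -2  ✗
triangle: |4−1|=3 ≤ l₃=5 ≤ 4+1=5
parity: l₁+l₂+l₃ = 10 is even

m_sum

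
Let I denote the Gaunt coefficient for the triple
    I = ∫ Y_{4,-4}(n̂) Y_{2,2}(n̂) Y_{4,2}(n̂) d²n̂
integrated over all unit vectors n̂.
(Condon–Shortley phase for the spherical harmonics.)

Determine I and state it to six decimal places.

Rules hold: Σm=0, L=10 even, 2≤4≤6.
N = 9·5·9 = 405
Δ = 2!·6!·2!/11! = 1/13860
Racah Σ t=0..2: t=0:+1/192 t=1:−1/36 t=2:+1/192 = -5/288
⇒ 3j(4 2 4; 0 0 0)² = 20/693, sgn -1
Racah Σ t=2..2: t=2:+1/2880 = 1/2880
⇒ 3j(4 2 4; -4 2 2)² = 2/165, sgn +1
4πI² = N·(3j₀)²·(3jₘ)² = 120/847
I = -1·√(0.141677/4π) = -0.10618031

-0.106180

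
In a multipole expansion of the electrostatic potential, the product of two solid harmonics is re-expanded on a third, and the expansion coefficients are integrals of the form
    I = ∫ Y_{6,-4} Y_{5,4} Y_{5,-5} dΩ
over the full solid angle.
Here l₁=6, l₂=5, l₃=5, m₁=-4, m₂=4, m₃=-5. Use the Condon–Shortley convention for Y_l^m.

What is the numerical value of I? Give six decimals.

0.000000

m-sum = -4 + 4 − 5 = -5 ≠ 0 ⇒ I = 0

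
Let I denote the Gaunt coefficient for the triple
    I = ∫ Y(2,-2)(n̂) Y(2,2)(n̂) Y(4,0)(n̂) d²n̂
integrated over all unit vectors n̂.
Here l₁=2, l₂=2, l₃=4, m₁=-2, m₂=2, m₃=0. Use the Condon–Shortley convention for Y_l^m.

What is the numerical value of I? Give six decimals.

0.040299

m-sum 0 ✓  L=8 even ✓  0≤4≤4 ✓
Π(2lᵢ+1) = 5×5×9 = 225
triangle coeff Δ(2,2,4) = 1/630
Σ_t [0,0]: t=0:+1/16 = 1/16
(3j)²=2/35 [(2 2 4; 0 0 0)], sign=+1
Σ_t [0,0]: t=0:+1/576 = 1/576
(3j)²=1/630 [(2 2 4; -2 2 0)], sign=+1
⇒ 4πI² = 1/49
I = (+1)√(1/49/(4π)) = 0.04029926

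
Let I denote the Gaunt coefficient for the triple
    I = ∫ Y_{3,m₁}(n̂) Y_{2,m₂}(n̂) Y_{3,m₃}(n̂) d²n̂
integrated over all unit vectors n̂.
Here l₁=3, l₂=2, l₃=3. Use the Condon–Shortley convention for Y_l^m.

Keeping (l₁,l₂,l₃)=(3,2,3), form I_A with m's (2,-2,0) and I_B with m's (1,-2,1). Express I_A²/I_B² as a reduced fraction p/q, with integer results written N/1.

Same 3,2,3: normalisation and zero-m 3j drop out of the ratio.
A: Δ: 2! 4! 2! / 9! → 1/3780; sum: t=0:+1/24 = 1/24; 3j²(3 2 3; 2 -2 0) = Δ·Π!·Σ² = 1/21  (sign -1)
B: Δ: 2! 4! 2! / 9! → 1/3780; sum: t=0:+1/16 = 1/16; 3j²(3 2 3; 1 -2 1) = Δ·Π!·Σ² = 2/35  (sign +1)
I_A²/I_B² = (1/21)/(2/35) = 5/6

5/6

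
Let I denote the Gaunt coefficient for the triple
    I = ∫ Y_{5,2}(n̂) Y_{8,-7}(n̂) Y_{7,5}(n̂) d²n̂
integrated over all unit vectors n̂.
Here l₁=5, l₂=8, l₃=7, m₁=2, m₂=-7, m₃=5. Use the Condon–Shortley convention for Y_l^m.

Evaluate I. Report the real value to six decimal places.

0.018143

Rules hold: Σm=0, L=20 even, 3≤7≤13.
N = 11·17·15 = 2805
Δ = 6!·4!·10!/21! = 1/814773960
Racah Σ t=1..5: t=1:−1/87091200 t=2:+1/4976640 t=3:−1/2073600 t=4:+1/4976640 t=5:−1/87091200 = -1/9676800
⇒ 3j(5 8 7; 0 0 0)² = 360/46189, sgn +1
Racah Σ t=0..1: t=0:+1/1567641600 t=1:−1/1741824000 = 1/15676416000
⇒ 3j(5 8 7; 2 -7 5)² = 11/58140, sgn +1
4πI² = N·(3j₀)²·(3jₘ)² = 330/79781
I = +1·√(0.00413632/4π) = 0.01814272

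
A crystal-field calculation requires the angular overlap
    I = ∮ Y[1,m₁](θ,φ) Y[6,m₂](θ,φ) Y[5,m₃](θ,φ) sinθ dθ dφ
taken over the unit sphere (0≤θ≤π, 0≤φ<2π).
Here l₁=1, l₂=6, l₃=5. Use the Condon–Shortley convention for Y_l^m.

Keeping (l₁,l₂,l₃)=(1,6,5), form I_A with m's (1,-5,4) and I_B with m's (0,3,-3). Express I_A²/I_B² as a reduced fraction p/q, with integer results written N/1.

Same 1,6,5: normalisation and zero-m 3j drop out of the ratio.
A: Δ: 2! 0! 10! / 13! → 1/858; sum: t=0:+1/725760 = 1/725760; 3j²(1 6 5; 1 -5 4) = Δ·Π!·Σ² = 5/78  (sign -1)
B: Δ: 2! 0! 10! / 13! → 1/858; sum: t=1:−1/80640 = -1/80640; 3j²(1 6 5; 0 3 -3) = Δ·Π!·Σ² = 9/286  (sign -1)
I_A²/I_B² = (5/78)/(9/286) = 55/27

55/27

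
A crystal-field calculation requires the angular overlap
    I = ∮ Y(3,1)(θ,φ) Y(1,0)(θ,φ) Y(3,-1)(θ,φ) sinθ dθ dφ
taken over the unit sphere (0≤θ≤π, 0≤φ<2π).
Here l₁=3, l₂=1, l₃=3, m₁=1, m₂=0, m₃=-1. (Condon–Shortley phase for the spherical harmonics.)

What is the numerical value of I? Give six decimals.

l₁+l₂+l₃=7 is odd: 3j(l;000)=0 ⇒ I=0

0.000000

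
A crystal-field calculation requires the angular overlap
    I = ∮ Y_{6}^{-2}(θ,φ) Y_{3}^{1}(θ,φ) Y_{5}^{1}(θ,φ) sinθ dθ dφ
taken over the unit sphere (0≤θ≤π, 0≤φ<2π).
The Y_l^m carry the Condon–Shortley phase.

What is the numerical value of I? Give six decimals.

0.134828

m-sum 0 ✓  L=14 even ✓  3≤5≤9 ✓
Π(2lᵢ+1) = 13×7×11 = 1001
triangle coeff Δ(6,3,5) = 1/675675
Σ_t [1,3]: t=1:−1/8640 t=2:+1/2304 t=3:−1/8640 = 7/34560
(3j)²=7/429 [(6 3 5; 0 0 0)], sign=-1
Σ_t [2,4]: t=2:+1/11520 t=3:−1/4320 t=4:+1/27648 = -1/9216
(3j)²=2/143 [(6 3 5; -2 1 1)], sign=-1
⇒ 4πI² = 98/429
I = (+1)√(98/429/(4π)) = 0.13482780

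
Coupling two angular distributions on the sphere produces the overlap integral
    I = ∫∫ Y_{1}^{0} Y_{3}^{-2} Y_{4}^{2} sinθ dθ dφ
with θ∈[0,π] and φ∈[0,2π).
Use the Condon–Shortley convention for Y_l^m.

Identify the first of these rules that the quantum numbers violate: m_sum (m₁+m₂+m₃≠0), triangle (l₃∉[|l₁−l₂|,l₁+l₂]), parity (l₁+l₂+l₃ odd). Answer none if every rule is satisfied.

m₁+m₂+m₃ = 0 − 2 + 2 = 0  ✓
triangle: |1−3|=2 ≤ l₃=4 ≤ 1+3=4  ✓
parity: l₁+l₂+l₃ = 8 is even  ✓

none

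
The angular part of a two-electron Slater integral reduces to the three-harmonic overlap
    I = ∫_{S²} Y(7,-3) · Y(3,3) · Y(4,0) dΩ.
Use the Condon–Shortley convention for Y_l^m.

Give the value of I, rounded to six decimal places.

m-sum 0 ✓  L=14 even ✓  4≤4≤10 ✓
Π(2lᵢ+1) = 15×7×9 = 945
triangle coeff Δ(7,3,4) = 1/45045
Σ_t [3,3]: t=3:−1/20736 = -1/20736
(3j)²=35/1287 [(7 3 4; 0 0 0)], sign=-1
Σ_t [6,6]: t=6:+1/414720 = 1/414720
(3j)²=2/429 [(7 3 4; -3 3 0)], sign=+1
⇒ 4πI² = 2450/20449
I = (-1)√(2450/20449/(4π)) = -0.09764322

-0.097643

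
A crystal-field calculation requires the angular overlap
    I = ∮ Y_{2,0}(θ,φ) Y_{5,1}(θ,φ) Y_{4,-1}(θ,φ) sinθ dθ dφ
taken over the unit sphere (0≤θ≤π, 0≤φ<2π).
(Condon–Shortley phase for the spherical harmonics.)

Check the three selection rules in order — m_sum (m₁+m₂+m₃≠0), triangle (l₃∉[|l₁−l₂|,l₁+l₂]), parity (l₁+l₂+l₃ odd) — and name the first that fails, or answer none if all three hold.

parity

m₁+m₂+m₃ = 0 + 1 − 1 = 0  ✓
triangle: |2−5|=3 ≤ l₃=4 ≤ 2+5=7  ✓
parity: l₁+l₂+l₃ = 11 is odd  ✗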